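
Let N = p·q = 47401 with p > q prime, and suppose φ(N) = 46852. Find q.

φ(n) = (p−1)(q−1) = n − (p+q) + 1, so p + q = 47401 − 46852 + 1 = 550.
p and q are the roots of t² − 550t + 47401 = 0.
Discriminant: 550² − 4·47401 = 302500 − 189604 = 112896; √112896 = 336.
q = (550 − 336)/2 = 107, p = (550 + 336)/2 = 443.
Check: 107 · 443 = 47401.

107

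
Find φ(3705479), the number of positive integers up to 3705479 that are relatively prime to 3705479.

3633336

Factor: 3705479 = 127 · 163 · 179.
φ(3705479) = (127−1) · (163−1) · (179−1) = 126 · 162 · 178 = 3633336.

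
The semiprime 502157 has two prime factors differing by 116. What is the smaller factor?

653

Since p = q + 116, we have 502157 = q(q + 116), so q² + 116q − 502157 = 0.
Discriminant: 116² + 4·502157 = 13456 + 2008628 = 2022084; √2022084 = 1422.
q = (−116 + 1422)/2 = 653, and p = q + 116 = 769.
Check: 653 · 769 = 502157.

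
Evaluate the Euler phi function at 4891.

4752

Factor: 4891 = 67 · 73.
φ(4891) = (67−1) · (73−1) = 66 · 72 = 4752.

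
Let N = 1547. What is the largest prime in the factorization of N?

1547 = 7 · 221
221 = 13 · 17
17 is prime.
So 1547 = 7 · 13 · 17; the largest prime factor is 17.

17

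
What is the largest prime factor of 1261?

1261 = 13 · 97
97 is prime.
So 1261 = 13 · 97; the largest prime factor is 97.

97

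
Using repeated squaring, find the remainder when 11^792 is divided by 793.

1

11^1 ≡ 11 (mod 793)
11^2 ≡ 11^2 = 121 ≡ 121 (mod 793)
11^4 ≡ 121^2 = 14641 ≡ 367 (mod 793)
11^8 ≡ 367^2 = 134689 ≡ 672 (mod 793)
11^16 ≡ 672^2 = 451584 ≡ 367 (mod 793)
11^32 ≡ 367^2 = 134689 ≡ 672 (mod 793)
11^64 ≡ 672^2 = 451584 ≡ 367 (mod 793)
11^128 ≡ 367^2 = 134689 ≡ 672 (mod 793)
11^256 ≡ 672^2 = 451584 ≡ 367 (mod 793)
11^512 ≡ 367^2 = 134689 ≡ 672 (mod 793)
792 = 512 + 256 + 16 + 8 in binary powers of 2.
So 11^792 ≡ 672 · 367 · 367 · 672 ≡ 1 (mod 793).
Since the result is 1, base 11 gives no evidence that 793 is composite.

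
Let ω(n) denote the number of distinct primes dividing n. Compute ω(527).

2

527 = 17 · 31
527 = 17 · 31, which has 2 distinct prime factors.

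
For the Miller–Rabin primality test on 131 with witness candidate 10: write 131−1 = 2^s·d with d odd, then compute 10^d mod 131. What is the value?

130

131 − 1 = 130 = 2^1 · 65, so d = 65.
10^1 ≡ 10 (mod 131)
10^2 ≡ 10^2 = 100 ≡ 100 (mod 131)
10^4 ≡ 100^2 = 10000 ≡ 44 (mod 131)
10^8 ≡ 44^2 = 1936 ≡ 102 (mod 131)
10^16 ≡ 102^2 = 10404 ≡ 55 (mod 131)
10^32 ≡ 55^2 = 3025 ≡ 12 (mod 131)
10^64 ≡ 12^2 = 144 ≡ 13 (mod 131)
65 = 64 + 1 in binary powers of 2.
So 10^65 ≡ 13 · 10 ≡ 130 (mod 131).
Since 10^d ≡ 130 (mod 131), base 10 does not prove 131 composite.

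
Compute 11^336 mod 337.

1

11^1 ≡ 11 (mod 337)
11^2 ≡ 11^2 = 121 ≡ 121 (mod 337)
11^4 ≡ 121^2 = 14641 ≡ 150 (mod 337)
11^8 ≡ 150^2 = 22500 ≡ 258 (mod 337)
11^16 ≡ 258^2 = 66564 ≡ 175 (mod 337)
11^32 ≡ 175^2 = 30625 ≡ 295 (mod 337)
11^64 ≡ 295^2 = 87025 ≡ 79 (mod 337)
11^128 ≡ 79^2 = 6241 ≡ 175 (mod 337)
11^256 ≡ 175^2 = 30625 ≡ 295 (mod 337)
336 = 256 + 64 + 16 in binary powers of 2.
So 11^336 ≡ 295 · 79 · 175 ≡ 1 (mod 337).
Since the result is 1, base 11 gives no evidence that 337 is composite.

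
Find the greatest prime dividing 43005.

43005 = 3 · 14335
14335 = 5 · 2867
2867 = 47 · 61
61 is prime.
So 43005 = 3 · 5 · 47 · 61; the largest prime factor is 61.

61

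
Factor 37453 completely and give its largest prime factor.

67

37453 = 13 · 2881
2881 = 43 · 67
67 is prime.
So 37453 = 13 · 43 · 67; the largest prime factor is 67.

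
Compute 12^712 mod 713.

12^1 ≡ 12 (mod 713)
12^2 ≡ 12^2 = 144 ≡ 144 (mod 713)
12^4 ≡ 144^2 = 20736 ≡ 59 (mod 713)
12^8 ≡ 59^2 = 3481 ≡ 629 (mod 713)
12^16 ≡ 629^2 = 395641 ≡ 639 (mod 713)
12^32 ≡ 639^2 = 408321 ≡ 485 (mod 713)
12^64 ≡ 485^2 = 235225 ≡ 648 (mod 713)
12^128 ≡ 648^2 = 419904 ≡ 660 (mod 713)
12^256 ≡ 660^2 = 435600 ≡ 670 (mod 713)
12^512 ≡ 670^2 = 448900 ≡ 423 (mod 713)
712 = 512 + 128 + 64 + 8 in binary powers of 2.
So 12^712 ≡ 423 · 660 · 648 · 629 ≡ 100 (mod 713).
Since 100 ≠ 1, base 12 is a Fermat witness: 713 is composite.

100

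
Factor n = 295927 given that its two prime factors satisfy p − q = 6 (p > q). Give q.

Since p = q + 6, we have 295927 = q(q + 6), so q² + 6q − 295927 = 0.
Discriminant: 6² + 4·295927 = 36 + 1183708 = 1183744; √1183744 = 1088.
q = (−6 + 1088)/2 = 541, and p = q + 6 = 547.
Check: 541 · 547 = 295927.

541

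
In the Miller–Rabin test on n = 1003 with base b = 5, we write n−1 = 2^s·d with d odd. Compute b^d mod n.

694

1003 − 1 = 1002 = 2^1 · 501, so d = 501.
5^1 ≡ 5 (mod 1003)
5^2 ≡ 5^2 = 25 ≡ 25 (mod 1003)
5^4 ≡ 25^2 = 625 ≡ 625 (mod 1003)
5^8 ≡ 625^2 = 390625 ≡ 458 (mod 1003)
5^16 ≡ 458^2 = 209764 ≡ 137 (mod 1003)
5^32 ≡ 137^2 = 18769 ≡ 715 (mod 1003)
5^64 ≡ 715^2 = 511225 ≡ 698 (mod 1003)
5^128 ≡ 698^2 = 487204 ≡ 749 (mod 1003)
5^256 ≡ 749^2 = 561001 ≡ 324 (mod 1003)
501 = 256 + 128 + 64 + 32 + 16 + 4 + 1 in binary powers of 2.
So 5^501 ≡ 324 · 749 · 698 · 715 · 137 · 625 · 5 ≡ 694 (mod 1003).
Squaring chain: 694; never reaches −1, so base 5 is a Miller–Rabin witness that 1003 is composite.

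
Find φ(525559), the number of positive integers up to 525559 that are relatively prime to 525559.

Factor: 525559 = 19 · 139 · 199.
φ(525559) = (19−1) · (139−1) · (199−1) = 18 · 138 · 198 = 491832.

491832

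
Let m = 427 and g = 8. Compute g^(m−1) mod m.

393

8^1 ≡ 8 (mod 427)
8^2 ≡ 8^2 = 64 ≡ 64 (mod 427)
8^4 ≡ 64^2 = 4096 ≡ 253 (mod 427)
8^8 ≡ 253^2 = 64009 ≡ 386 (mod 427)
8^16 ≡ 386^2 = 148996 ≡ 400 (mod 427)
8^32 ≡ 400^2 = 160000 ≡ 302 (mod 427)
8^64 ≡ 302^2 = 91204 ≡ 253 (mod 427)
8^128 ≡ 253^2 = 64009 ≡ 386 (mod 427)
8^256 ≡ 386^2 = 148996 ≡ 400 (mod 427)
426 = 256 + 128 + 32 + 8 + 2 in binary powers of 2.
So 8^426 ≡ 400 · 386 · 302 · 386 · 64 ≡ 393 (mod 427).
Since 393 ≠ 1, base 8 is a Fermat witness: 427 is composite.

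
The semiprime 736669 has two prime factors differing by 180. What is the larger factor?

Since p = q + 180, we have 736669 = q(q + 180), so q² + 180q − 736669 = 0.
Discriminant: 180² + 4·736669 = 32400 + 2946676 = 2979076; √2979076 = 1726.
q = (−180 + 1726)/2 = 773, and p = q + 180 = 953.
Check: 773 · 953 = 736669.

953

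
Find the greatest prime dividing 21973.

73

21973 = 7 · 3139
3139 = 43 · 73
73 is prime.
So 21973 = 7 · 43 · 73; the largest prime factor is 73.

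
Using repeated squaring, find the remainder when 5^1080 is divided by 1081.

5^1 ≡ 5 (mod 1081)
5^2 ≡ 5^2 = 25 ≡ 25 (mod 1081)
5^4 ≡ 25^2 = 625 ≡ 625 (mod 1081)
5^8 ≡ 625^2 = 390625 ≡ 384 (mod 1081)
5^16 ≡ 384^2 = 147456 ≡ 440 (mod 1081)
5^32 ≡ 440^2 = 193600 ≡ 101 (mod 1081)
5^64 ≡ 101^2 = 10201 ≡ 472 (mod 1081)
5^128 ≡ 472^2 = 222784 ≡ 98 (mod 1081)
5^256 ≡ 98^2 = 9604 ≡ 956 (mod 1081)
5^512 ≡ 956^2 = 913936 ≡ 491 (mod 1081)
5^1024 ≡ 491^2 = 241081 ≡ 18 (mod 1081)
1080 = 1024 + 32 + 16 + 8 in binary powers of 2.
So 5^1080 ≡ 18 · 101 · 440 · 384 ≡ 968 (mod 1081).
Since 968 ≠ 1, base 5 is a Fermat witness: 1081 is composite.

968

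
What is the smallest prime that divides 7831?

41

7831 is odd.
Digit sum 19, not divisible by 3.
Ends in 1: not divisible by 5.
7: 7831 = 7·1118 + 5
11: 7831 = 11·711 + 10
13: 7831 = 13·602 + 5
17: 7831 = 17·460 + 11
19: 7831 = 19·412 + 3
23: 7831 = 23·340 + 11
29: 7831 = 29·270 + 1
31: 7831 = 31·252 + 19
37: 7831 = 37·211 + 24
41: 7831 = 41·191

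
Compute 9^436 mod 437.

234

9^1 ≡ 9 (mod 437)
9^2 ≡ 9^2 = 81 ≡ 81 (mod 437)
9^4 ≡ 81^2 = 6561 ≡ 6 (mod 437)
9^8 ≡ 6^2 = 36 ≡ 36 (mod 437)
9^16 ≡ 36^2 = 1296 ≡ 422 (mod 437)
9^32 ≡ 422^2 = 178084 ≡ 225 (mod 437)
9^64 ≡ 225^2 = 50625 ≡ 370 (mod 437)
9^128 ≡ 370^2 = 136900 ≡ 119 (mod 437)
9^256 ≡ 119^2 = 14161 ≡ 177 (mod 437)
436 = 256 + 128 + 32 + 16 + 4 in binary powers of 2.
So 9^436 ≡ 177 · 119 · 225 · 422 · 6 ≡ 234 (mod 437).
Since 234 ≠ 1, base 9 is a Fermat witness: 437 is composite.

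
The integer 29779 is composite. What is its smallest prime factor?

29779 is odd.
Digit sum 34, not divisible by 3.
Ends in 9: not divisible by 5.
7: 29779 = 7·4254 + 1
11: 29779 = 11·2707 + 2
13: 29779 = 13·2290 + 9
17: 29779 = 17·1751 + 12
19: 29779 = 19·1567 + 6
23: 29779 = 23·1294 + 17
29: 29779 = 29·1026 + 25
31: 29779 = 31·960 + 19
37: 29779 = 37·804 + 31
41: 29779 = 41·726 + 13
43: 29779 = 43·692 + 23
47: 29779 = 47·633 + 28
53: 29779 = 53·561 + 46
59: 29779 = 59·504 + 43
61: 29779 = 61·488 + 11
67: 29779 = 67·444 + 31
71: 29779 = 71·419 + 30
73: 29779 = 73·407 + 68
79: 29779 = 79·376 + 75
83: 29779 = 83·358 + 65
89: 29779 = 89·334 + 53
97: 29779 = 97·307

97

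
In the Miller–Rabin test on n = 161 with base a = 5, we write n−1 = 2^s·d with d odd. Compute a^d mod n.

66

161 − 1 = 160 = 2^5 · 5, so d = 5.
5^1 ≡ 5 (mod 161)
5^2 ≡ 5^2 = 25 ≡ 25 (mod 161)
5^4 ≡ 25^2 = 625 ≡ 142 (mod 161)
5 = 4 + 1 in binary powers of 2.
So 5^5 ≡ 142 · 5 ≡ 66 (mod 161).
Squaring chain: 66 → 9 → 81 → 121 → 151; never reaches −1, so base 5 is a Miller–Rabin witness that 161 is composite.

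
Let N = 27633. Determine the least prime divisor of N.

3

27633 is odd.
Digit sum 21, divisible by 3.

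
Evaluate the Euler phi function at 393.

260

Factor: 393 = 3 · 131.
φ(393) = (3−1) · (131−1) = 2 · 130 = 260.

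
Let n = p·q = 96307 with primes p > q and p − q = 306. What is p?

Since p = q + 306, we have 96307 = q(q + 306), so q² + 306q − 96307 = 0.
Discriminant: 306² + 4·96307 = 93636 + 385228 = 478864; √478864 = 692.
q = (−306 + 692)/2 = 193, and p = q + 306 = 499.
Check: 193 · 499 = 96307.

499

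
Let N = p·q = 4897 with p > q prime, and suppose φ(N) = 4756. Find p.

83

φ(n) = (p−1)(q−1) = n − (p+q) + 1, so p + q = 4897 − 4756 + 1 = 142.
p and q are the roots of t² − 142t + 4897 = 0.
Discriminant: 142² − 4·4897 = 20164 − 19588 = 576; √576 = 24.
q = (142 − 24)/2 = 59, p = (142 + 24)/2 = 83.
Check: 59 · 83 = 4897.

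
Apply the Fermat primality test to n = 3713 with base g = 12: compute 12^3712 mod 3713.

12^1 ≡ 12 (mod 3713)
12^2 ≡ 12^2 = 144 ≡ 144 (mod 3713)
12^4 ≡ 144^2 = 20736 ≡ 2171 (mod 3713)
12^8 ≡ 2171^2 = 4713241 ≡ 1444 (mod 3713)
12^16 ≡ 1444^2 = 2085136 ≡ 2143 (mod 3713)
12^32 ≡ 2143^2 = 4592449 ≡ 3181 (mod 3713)
12^64 ≡ 3181^2 = 10118761 ≡ 836 (mod 3713)
12^128 ≡ 836^2 = 698896 ≡ 852 (mod 3713)
12^256 ≡ 852^2 = 725904 ≡ 1869 (mod 3713)
12^512 ≡ 1869^2 = 3493161 ≡ 2941 (mod 3713)
12^1024 ≡ 2941^2 = 8649481 ≡ 1904 (mod 3713)
12^2048 ≡ 1904^2 = 3625216 ≡ 1328 (mod 3713)
3712 = 2048 + 1024 + 512 + 128 in binary powers of 2.
So 12^3712 ≡ 1328 · 1904 · 2941 · 852 ≡ 3698 (mod 3713).
Since 3698 ≠ 1, base 12 is a Fermat witness: 3713 is composite.

3698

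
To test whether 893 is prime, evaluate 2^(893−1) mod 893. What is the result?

777

2^1 ≡ 2 (mod 893)
2^2 ≡ 2^2 = 4 ≡ 4 (mod 893)
2^4 ≡ 4^2 = 16 ≡ 16 (mod 893)
2^8 ≡ 16^2 = 256 ≡ 256 (mod 893)
2^16 ≡ 256^2 = 65536 ≡ 347 (mod 893)
2^32 ≡ 347^2 = 120409 ≡ 747 (mod 893)
2^64 ≡ 747^2 = 558009 ≡ 777 (mod 893)
2^128 ≡ 777^2 = 603729 ≡ 61 (mod 893)
2^256 ≡ 61^2 = 3721 ≡ 149 (mod 893)
2^512 ≡ 149^2 = 22201 ≡ 769 (mod 893)
892 = 512 + 256 + 64 + 32 + 16 + 8 + 4 in binary powers of 2.
So 2^892 ≡ 769 · 149 · 777 · 747 · 347 · 256 · 16 ≡ 777 (mod 893).
Since 777 ≠ 1, base 2 is a Fermat witness: 893 is composite.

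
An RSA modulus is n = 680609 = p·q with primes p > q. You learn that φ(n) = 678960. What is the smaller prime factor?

821

φ(n) = (p−1)(q−1) = n − (p+q) + 1, so p + q = 680609 − 678960 + 1 = 1650.
p and q are the roots of t² − 1650t + 680609 = 0.
Discriminant: 1650² − 4·680609 = 2722500 − 2722436 = 64; √64 = 8.
q = (1650 − 8)/2 = 821, p = (1650 + 8)/2 = 829.
Check: 821 · 829 = 680609.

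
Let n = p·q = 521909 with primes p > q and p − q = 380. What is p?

Since p = q + 380, we have 521909 = q(q + 380), so q² + 380q − 521909 = 0.
Discriminant: 380² + 4·521909 = 144400 + 2087636 = 2232036; √2232036 = 1494.
q = (−380 + 1494)/2 = 557, and p = q + 380 = 937.
Check: 557 · 937 = 521909.

937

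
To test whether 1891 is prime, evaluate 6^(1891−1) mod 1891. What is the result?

6^1 ≡ 6 (mod 1891)
6^2 ≡ 6^2 = 36 ≡ 36 (mod 1891)
6^4 ≡ 36^2 = 1296 ≡ 1296 (mod 1891)
6^8 ≡ 1296^2 = 1679616 ≡ 408 (mod 1891)
6^16 ≡ 408^2 = 166464 ≡ 56 (mod 1891)
6^32 ≡ 56^2 = 3136 ≡ 1245 (mod 1891)
6^64 ≡ 1245^2 = 1550025 ≡ 1296 (mod 1891)
6^128 ≡ 1296^2 = 1679616 ≡ 408 (mod 1891)
6^256 ≡ 408^2 = 166464 ≡ 56 (mod 1891)
6^512 ≡ 56^2 = 3136 ≡ 1245 (mod 1891)
6^1024 ≡ 1245^2 = 1550025 ≡ 1296 (mod 1891)
1890 = 1024 + 512 + 256 + 64 + 32 + 2 in binary powers of 2.
So 6^1890 ≡ 1296 · 1245 · 56 · 1296 · 1245 · 36 ≡ 1768 (mod 1891).
Since 1768 ≠ 1, base 6 is a Fermat witness: 1891 is composite.

1768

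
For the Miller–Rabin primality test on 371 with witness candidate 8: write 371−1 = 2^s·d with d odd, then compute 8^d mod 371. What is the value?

71

371 − 1 = 370 = 2^1 · 185, so d = 185.
8^1 ≡ 8 (mod 371)
8^2 ≡ 8^2 = 64 ≡ 64 (mod 371)
8^4 ≡ 64^2 = 4096 ≡ 15 (mod 371)
8^8 ≡ 15^2 = 225 ≡ 225 (mod 371)
8^16 ≡ 225^2 = 50625 ≡ 169 (mod 371)
8^32 ≡ 169^2 = 28561 ≡ 365 (mod 371)
8^64 ≡ 365^2 = 133225 ≡ 36 (mod 371)
8^128 ≡ 36^2 = 1296 ≡ 183 (mod 371)
185 = 128 + 32 + 16 + 8 + 1 in binary powers of 2.
So 8^185 ≡ 183 · 365 · 169 · 225 · 8 ≡ 71 (mod 371).
Squaring chain: 71; never reaches −1, so base 8 is a Miller–Rabin witness that 371 is composite.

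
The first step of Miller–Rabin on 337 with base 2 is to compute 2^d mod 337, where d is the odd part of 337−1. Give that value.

1

337 − 1 = 336 = 2^4 · 21, so d = 21.
2^1 ≡ 2 (mod 337)
2^2 ≡ 2^2 = 4 ≡ 4 (mod 337)
2^4 ≡ 4^2 = 16 ≡ 16 (mod 337)
2^8 ≡ 16^2 = 256 ≡ 256 (mod 337)
2^16 ≡ 256^2 = 65536 ≡ 158 (mod 337)
21 = 16 + 4 + 1 in binary powers of 2.
So 2^21 ≡ 158 · 16 · 2 ≡ 1 (mod 337).
Since 2^d ≡ 1 (mod 337), base 2 does not prove 337 composite.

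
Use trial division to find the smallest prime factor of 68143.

68143 is odd.
Digit sum 22, not divisible by 3.
Ends in 3: not divisible by 5.
7: 68143 = 7·9734 + 5
11: 68143 = 11·6194 + 9
13: 68143 = 13·5241 + 10
17: 68143 = 17·4008 + 7
19: 68143 = 19·3586 + 9
23: 68143 = 23·2962 + 17
29: 68143 = 29·2349 + 22
31: 68143 = 31·2198 + 5
37: 68143 = 37·1841 + 26
41: 68143 = 41·1662 + 1
43: 68143 = 43·1584 + 31
47: 68143 = 47·1449 + 40
53: 68143 = 53·1285 + 38
59: 68143 = 59·1154 + 57
61: 68143 = 61·1117 + 6
67: 68143 = 67·1017 + 4
71: 68143 = 71·959 + 54
73: 68143 = 73·933 + 34
79: 68143 = 79·862 + 45
83: 68143 = 83·821

83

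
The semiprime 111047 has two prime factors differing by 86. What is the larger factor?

Since p = q + 86, we have 111047 = q(q + 86), so q² + 86q − 111047 = 0.
Discriminant: 86² + 4·111047 = 7396 + 444188 = 451584; √451584 = 672.
q = (−86 + 672)/2 = 293, and p = q + 86 = 379.
Check: 293 · 379 = 111047.

379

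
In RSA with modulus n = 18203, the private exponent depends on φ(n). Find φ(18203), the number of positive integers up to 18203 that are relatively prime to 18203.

Factor: 18203 = 109 · 167.
φ(18203) = (109−1) · (167−1) = 108 · 166 = 17928.

17928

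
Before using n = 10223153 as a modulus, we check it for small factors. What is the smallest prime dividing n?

79

10223153 is odd.
Digit sum 17, not divisible by 3.
Ends in 3: not divisible by 5.
7: 10223153 = 7·1460450 + 3
11: 10223153 = 11·929377 + 6
13: 10223153 = 13·786396 + 5
17: 10223153 = 17·601361 + 16
19: 10223153 = 19·538060 + 13
23: 10223153 = 23·444484 + 21
29: 10223153 = 29·352522 + 15
31: 10223153 = 31·329779 + 4
37: 10223153 = 37·276301 + 16
41: 10223153 = 41·249345 + 8
43: 10223153 = 43·237747 + 32
47: 10223153 = 47·217513 + 42
53: 10223153 = 53·192889 + 36
59: 10223153 = 59·173273 + 46
61: 10223153 = 61·167592 + 41
67: 10223153 = 67·152584 + 25
71: 10223153 = 71·143988 + 5
73: 10223153 = 73·140043 + 14
79: 10223153 = 79·129407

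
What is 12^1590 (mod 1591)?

12^1 ≡ 12 (mod 1591)
12^2 ≡ 12^2 = 144 ≡ 144 (mod 1591)
12^4 ≡ 144^2 = 20736 ≡ 53 (mod 1591)
12^8 ≡ 53^2 = 2809 ≡ 1218 (mod 1591)
12^16 ≡ 1218^2 = 1483524 ≡ 712 (mod 1591)
12^32 ≡ 712^2 = 506944 ≡ 1006 (mod 1591)
12^64 ≡ 1006^2 = 1012036 ≡ 160 (mod 1591)
12^128 ≡ 160^2 = 25600 ≡ 144 (mod 1591)
12^256 ≡ 144^2 = 20736 ≡ 53 (mod 1591)
12^512 ≡ 53^2 = 2809 ≡ 1218 (mod 1591)
12^1024 ≡ 1218^2 = 1483524 ≡ 712 (mod 1591)
1590 = 1024 + 512 + 32 + 16 + 4 + 2 in binary powers of 2.
So 12^1590 ≡ 712 · 1218 · 1006 · 712 · 53 · 144 ≡ 84 (mod 1591).
Since 84 ≠ 1, base 12 is a Fermat witness: 1591 is composite.

84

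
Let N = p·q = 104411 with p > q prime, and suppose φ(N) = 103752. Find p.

397

φ(n) = (p−1)(q−1) = n − (p+q) + 1, so p + q = 104411 − 103752 + 1 = 660.
p and q are the roots of t² − 660t + 104411 = 0.
Discriminant: 660² − 4·104411 = 435600 − 417644 = 17956; √17956 = 134.
q = (660 − 134)/2 = 263, p = (660 + 134)/2 = 397.
Check: 263 · 397 = 104411.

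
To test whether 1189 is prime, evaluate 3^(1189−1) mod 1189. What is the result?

1147

3^1 ≡ 3 (mod 1189)
3^2 ≡ 3^2 = 9 ≡ 9 (mod 1189)
3^4 ≡ 9^2 = 81 ≡ 81 (mod 1189)
3^8 ≡ 81^2 = 6561 ≡ 616 (mod 1189)
3^16 ≡ 616^2 = 379456 ≡ 165 (mod 1189)
3^32 ≡ 165^2 = 27225 ≡ 1067 (mod 1189)
3^64 ≡ 1067^2 = 1138489 ≡ 616 (mod 1189)
3^128 ≡ 616^2 = 379456 ≡ 165 (mod 1189)
3^256 ≡ 165^2 = 27225 ≡ 1067 (mod 1189)
3^512 ≡ 1067^2 = 1138489 ≡ 616 (mod 1189)
3^1024 ≡ 616^2 = 379456 ≡ 165 (mod 1189)
1188 = 1024 + 128 + 32 + 4 in binary powers of 2.
So 3^1188 ≡ 165 · 165 · 1067 · 81 ≡ 1147 (mod 1189).
Since 1147 ≠ 1, base 3 is a Fermat witness: 1189 is composite.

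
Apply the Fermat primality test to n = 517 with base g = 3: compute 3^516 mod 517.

3^1 ≡ 3 (mod 517)
3^2 ≡ 3^2 = 9 ≡ 9 (mod 517)
3^4 ≡ 9^2 = 81 ≡ 81 (mod 517)
3^8 ≡ 81^2 = 6561 ≡ 357 (mod 517)
3^16 ≡ 357^2 = 127449 ≡ 267 (mod 517)
3^32 ≡ 267^2 = 71289 ≡ 460 (mod 517)
3^64 ≡ 460^2 = 211600 ≡ 147 (mod 517)
3^128 ≡ 147^2 = 21609 ≡ 412 (mod 517)
3^256 ≡ 412^2 = 169744 ≡ 168 (mod 517)
3^512 ≡ 168^2 = 28224 ≡ 306 (mod 517)
516 = 512 + 4 in binary powers of 2.
So 3^516 ≡ 306 · 81 ≡ 487 (mod 517).
Since 487 ≠ 1, base 3 is a Fermat witness: 517 is composite.

487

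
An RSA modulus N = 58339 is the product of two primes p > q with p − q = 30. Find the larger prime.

257

Since p = q + 30, we have 58339 = q(q + 30), so q² + 30q − 58339 = 0.
Discriminant: 30² + 4·58339 = 900 + 233356 = 234256; √234256 = 484.
q = (−30 + 484)/2 = 227, and p = q + 30 = 257.
Check: 227 · 257 = 58339.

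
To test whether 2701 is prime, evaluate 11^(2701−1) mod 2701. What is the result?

2554

11^1 ≡ 11 (mod 2701)
11^2 ≡ 11^2 = 121 ≡ 121 (mod 2701)
11^4 ≡ 121^2 = 14641 ≡ 1136 (mod 2701)
11^8 ≡ 1136^2 = 1290496 ≡ 2119 (mod 2701)
11^16 ≡ 2119^2 = 4490161 ≡ 1099 (mod 2701)
11^32 ≡ 1099^2 = 1207801 ≡ 454 (mod 2701)
11^64 ≡ 454^2 = 206116 ≡ 840 (mod 2701)
11^128 ≡ 840^2 = 705600 ≡ 639 (mod 2701)
11^256 ≡ 639^2 = 408321 ≡ 470 (mod 2701)
11^512 ≡ 470^2 = 220900 ≡ 2119 (mod 2701)
11^1024 ≡ 2119^2 = 4490161 ≡ 1099 (mod 2701)
11^2048 ≡ 1099^2 = 1207801 ≡ 454 (mod 2701)
2700 = 2048 + 512 + 128 + 8 + 4 in binary powers of 2.
So 11^2700 ≡ 454 · 2119 · 639 · 2119 · 1136 ≡ 2554 (mod 2701).
Since 2554 ≠ 1, base 11 is a Fermat witness: 2701 is composite.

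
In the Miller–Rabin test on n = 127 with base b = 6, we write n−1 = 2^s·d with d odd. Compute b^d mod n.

127 − 1 = 126 = 2^1 · 63, so d = 63.
6^1 ≡ 6 (mod 127)
6^2 ≡ 6^2 = 36 ≡ 36 (mod 127)
6^4 ≡ 36^2 = 1296 ≡ 26 (mod 127)
6^8 ≡ 26^2 = 676 ≡ 41 (mod 127)
6^16 ≡ 41^2 = 1681 ≡ 30 (mod 127)
6^32 ≡ 30^2 = 900 ≡ 11 (mod 127)
63 = 32 + 16 + 8 + 4 + 2 + 1 in binary powers of 2.
So 6^63 ≡ 11 · 30 · 41 · 26 · 36 · 6 ≡ 126 (mod 127).
Since 6^d ≡ 126 (mod 127), base 6 does not prove 127 composite.

126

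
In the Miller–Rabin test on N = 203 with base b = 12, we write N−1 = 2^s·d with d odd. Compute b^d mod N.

157

203 − 1 = 202 = 2^1 · 101, so d = 101.
12^1 ≡ 12 (mod 203)
12^2 ≡ 12^2 = 144 ≡ 144 (mod 203)
12^4 ≡ 144^2 = 20736 ≡ 30 (mod 203)
12^8 ≡ 30^2 = 900 ≡ 88 (mod 203)
12^16 ≡ 88^2 = 7744 ≡ 30 (mod 203)
12^32 ≡ 30^2 = 900 ≡ 88 (mod 203)
12^64 ≡ 88^2 = 7744 ≡ 30 (mod 203)
101 = 64 + 32 + 4 + 1 in binary powers of 2.
So 12^101 ≡ 30 · 88 · 30 · 12 ≡ 157 (mod 203).
Squaring chain: 157; never reaches −1, so base 12 is a Miller–Rabin witness that 203 is composite.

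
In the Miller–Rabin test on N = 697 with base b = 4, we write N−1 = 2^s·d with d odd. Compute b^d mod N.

697 − 1 = 696 = 2^3 · 87, so d = 87.
4^1 ≡ 4 (mod 697)
4^2 ≡ 4^2 = 16 ≡ 16 (mod 697)
4^4 ≡ 16^2 = 256 ≡ 256 (mod 697)
4^8 ≡ 256^2 = 65536 ≡ 18 (mod 697)
4^16 ≡ 18^2 = 324 ≡ 324 (mod 697)
4^32 ≡ 324^2 = 104976 ≡ 426 (mod 697)
4^64 ≡ 426^2 = 181476 ≡ 256 (mod 697)
87 = 64 + 16 + 4 + 2 + 1 in binary powers of 2.
So 4^87 ≡ 256 · 324 · 256 · 16 · 4 ≡ 353 (mod 697).
Squaring chain: 353 → 543 → 18; never reaches −1, so base 4 is a Miller–Rabin witness that 697 is composite.

353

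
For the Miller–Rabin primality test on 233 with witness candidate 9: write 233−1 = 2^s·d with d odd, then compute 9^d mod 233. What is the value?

233 − 1 = 232 = 2^3 · 29, so d = 29.
9^1 ≡ 9 (mod 233)
9^2 ≡ 9^2 = 81 ≡ 81 (mod 233)
9^4 ≡ 81^2 = 6561 ≡ 37 (mod 233)
9^8 ≡ 37^2 = 1369 ≡ 204 (mod 233)
9^16 ≡ 204^2 = 41616 ≡ 142 (mod 233)
29 = 16 + 8 + 4 + 1 in binary powers of 2.
So 9^29 ≡ 142 · 204 · 37 · 9 ≡ 144 (mod 233).
Squaring chain: 144 → 232 → 1; reaches −1, so base 9 does not prove 233 composite.

144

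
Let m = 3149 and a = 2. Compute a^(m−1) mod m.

1322

2^1 ≡ 2 (mod 3149)
2^2 ≡ 2^2 = 4 ≡ 4 (mod 3149)
2^4 ≡ 4^2 = 16 ≡ 16 (mod 3149)
2^8 ≡ 16^2 = 256 ≡ 256 (mod 3149)
2^16 ≡ 256^2 = 65536 ≡ 2556 (mod 3149)
2^32 ≡ 2556^2 = 6533136 ≡ 2110 (mod 3149)
2^64 ≡ 2110^2 = 4452100 ≡ 2563 (mod 3149)
2^128 ≡ 2563^2 = 6568969 ≡ 155 (mod 3149)
2^256 ≡ 155^2 = 24025 ≡ 1982 (mod 3149)
2^512 ≡ 1982^2 = 3928324 ≡ 1521 (mod 3149)
2^1024 ≡ 1521^2 = 2313441 ≡ 2075 (mod 3149)
2^2048 ≡ 2075^2 = 4305625 ≡ 942 (mod 3149)
3148 = 2048 + 1024 + 64 + 8 + 4 in binary powers of 2.
So 2^3148 ≡ 942 · 2075 · 2563 · 256 · 16 ≡ 1322 (mod 3149).
Since 1322 ≠ 1, base 2 is a Fermat witness: 3149 is composite.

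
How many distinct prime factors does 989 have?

989 = 23 · 43
989 = 23 · 43, which has 2 distinct prime factors.

2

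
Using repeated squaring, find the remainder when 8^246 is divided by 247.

77

8^1 ≡ 8 (mod 247)
8^2 ≡ 8^2 = 64 ≡ 64 (mod 247)
8^4 ≡ 64^2 = 4096 ≡ 144 (mod 247)
8^8 ≡ 144^2 = 20736 ≡ 235 (mod 247)
8^16 ≡ 235^2 = 55225 ≡ 144 (mod 247)
8^32 ≡ 144^2 = 20736 ≡ 235 (mod 247)
8^64 ≡ 235^2 = 55225 ≡ 144 (mod 247)
8^128 ≡ 144^2 = 20736 ≡ 235 (mod 247)
246 = 128 + 64 + 32 + 16 + 4 + 2 in binary powers of 2.
So 8^246 ≡ 235 · 144 · 235 · 144 · 144 · 64 ≡ 77 (mod 247).
Since 77 ≠ 1, base 8 is a Fermat witness: 247 is composite.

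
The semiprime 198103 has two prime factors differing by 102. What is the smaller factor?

397

Since p = q + 102, we have 198103 = q(q + 102), so q² + 102q − 198103 = 0.
Discriminant: 102² + 4·198103 = 10404 + 792412 = 802816; √802816 = 896.
q = (−102 + 896)/2 = 397, and p = q + 102 = 499.
Check: 397 · 499 = 198103.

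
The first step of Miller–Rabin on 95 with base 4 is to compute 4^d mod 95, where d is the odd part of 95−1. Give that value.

95 − 1 = 94 = 2^1 · 47, so d = 47.
4^1 ≡ 4 (mod 95)
4^2 ≡ 4^2 = 16 ≡ 16 (mod 95)
4^4 ≡ 16^2 = 256 ≡ 66 (mod 95)
4^8 ≡ 66^2 = 4356 ≡ 81 (mod 95)
4^16 ≡ 81^2 = 6561 ≡ 6 (mod 95)
4^32 ≡ 6^2 = 36 ≡ 36 (mod 95)
47 = 32 + 8 + 4 + 2 + 1 in binary powers of 2.
So 4^47 ≡ 36 · 81 · 66 · 16 · 4 ≡ 54 (mod 95).
Squaring chain: 54; never reaches −1, so base 4 is a Miller–Rabin witness that 95 is composite.

54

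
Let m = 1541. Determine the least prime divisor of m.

1541 is odd.
Digit sum 11, not divisible by 3.
Ends in 1: not divisible by 5.
7: 1541 = 7·220 + 1
11: 1541 = 11·140 + 1
13: 1541 = 13·118 + 7
17: 1541 = 17·90 + 11
19: 1541 = 19·81 + 2
23: 1541 = 23·67

23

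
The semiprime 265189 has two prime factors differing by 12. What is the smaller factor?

509

Since p = q + 12, we have 265189 = q(q + 12), so q² + 12q − 265189 = 0.
Discriminant: 12² + 4·265189 = 144 + 1060756 = 1060900; √1060900 = 1030.
q = (−12 + 1030)/2 = 509, and p = q + 12 = 521.
Check: 509 · 521 = 265189.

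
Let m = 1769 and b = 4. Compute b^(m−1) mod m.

1445

4^1 ≡ 4 (mod 1769)
4^2 ≡ 4^2 = 16 ≡ 16 (mod 1769)
4^4 ≡ 16^2 = 256 ≡ 256 (mod 1769)
4^8 ≡ 256^2 = 65536 ≡ 83 (mod 1769)
4^16 ≡ 83^2 = 6889 ≡ 1582 (mod 1769)
4^32 ≡ 1582^2 = 2502724 ≡ 1358 (mod 1769)
4^64 ≡ 1358^2 = 1844164 ≡ 866 (mod 1769)
4^128 ≡ 866^2 = 749956 ≡ 1669 (mod 1769)
4^256 ≡ 1669^2 = 2785561 ≡ 1155 (mod 1769)
4^512 ≡ 1155^2 = 1334025 ≡ 199 (mod 1769)
4^1024 ≡ 199^2 = 39601 ≡ 683 (mod 1769)
1768 = 1024 + 512 + 128 + 64 + 32 + 8 in binary powers of 2.
So 4^1768 ≡ 683 · 199 · 1669 · 866 · 1358 · 83 ≡ 1445 (mod 1769).
Since 1445 ≠ 1, base 4 is a Fermat witness: 1769 is composite.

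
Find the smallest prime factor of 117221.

13

117221 is odd.
Digit sum 14, not divisible by 3.
Ends in 1: not divisible by 5.
7: 117221 = 7·16745 + 6
11: 117221 = 11·10656 + 5
13: 117221 = 13·9017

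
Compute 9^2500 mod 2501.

1

9^1 ≡ 9 (mod 2501)
9^2 ≡ 9^2 = 81 ≡ 81 (mod 2501)
9^4 ≡ 81^2 = 6561 ≡ 1559 (mod 2501)
9^8 ≡ 1559^2 = 2430481 ≡ 2010 (mod 2501)
9^16 ≡ 2010^2 = 4040100 ≡ 985 (mod 2501)
9^32 ≡ 985^2 = 970225 ≡ 2338 (mod 2501)
9^64 ≡ 2338^2 = 5466244 ≡ 1559 (mod 2501)
9^128 ≡ 1559^2 = 2430481 ≡ 2010 (mod 2501)
9^256 ≡ 2010^2 = 4040100 ≡ 985 (mod 2501)
9^512 ≡ 985^2 = 970225 ≡ 2338 (mod 2501)
9^1024 ≡ 2338^2 = 5466244 ≡ 1559 (mod 2501)
9^2048 ≡ 1559^2 = 2430481 ≡ 2010 (mod 2501)
2500 = 2048 + 256 + 128 + 64 + 4 in binary powers of 2.
So 9^2500 ≡ 2010 · 985 · 2010 · 1559 · 1559 ≡ 1 (mod 2501).
Since the result is 1, base 9 gives no evidence that 2501 is composite.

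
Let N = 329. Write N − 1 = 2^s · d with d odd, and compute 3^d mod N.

194

329 − 1 = 328 = 2^3 · 41, so d = 41.
3^1 ≡ 3 (mod 329)
3^2 ≡ 3^2 = 9 ≡ 9 (mod 329)
3^4 ≡ 9^2 = 81 ≡ 81 (mod 329)
3^8 ≡ 81^2 = 6561 ≡ 310 (mod 329)
3^16 ≡ 310^2 = 96100 ≡ 32 (mod 329)
3^32 ≡ 32^2 = 1024 ≡ 37 (mod 329)
41 = 32 + 8 + 1 in binary powers of 2.
So 3^41 ≡ 37 · 310 · 3 ≡ 194 (mod 329).
Squaring chain: 194 → 130 → 121; never reaches −1, so base 3 is a Miller–Rabin witness that 329 is composite.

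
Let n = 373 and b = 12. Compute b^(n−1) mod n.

12^1 ≡ 12 (mod 373)
12^2 ≡ 12^2 = 144 ≡ 144 (mod 373)
12^4 ≡ 144^2 = 20736 ≡ 221 (mod 373)
12^8 ≡ 221^2 = 48841 ≡ 351 (mod 373)
12^16 ≡ 351^2 = 123201 ≡ 111 (mod 373)
12^32 ≡ 111^2 = 12321 ≡ 12 (mod 373)
12^64 ≡ 12^2 = 144 ≡ 144 (mod 373)
12^128 ≡ 144^2 = 20736 ≡ 221 (mod 373)
12^256 ≡ 221^2 = 48841 ≡ 351 (mod 373)
372 = 256 + 64 + 32 + 16 + 4 in binary powers of 2.
So 12^372 ≡ 351 · 144 · 12 · 111 · 221 ≡ 1 (mod 373).
Since the result is 1, base 12 gives no evidence that 373 is composite.

1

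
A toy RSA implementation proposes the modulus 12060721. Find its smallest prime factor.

59

12060721 is odd.
Digit sum 19, not divisible by 3.
Ends in 1: not divisible by 5.
7: 12060721 = 7·1722960 + 1
11: 12060721 = 11·1096429 + 2
13: 12060721 = 13·927747 + 10
17: 12060721 = 17·709454 + 3
19: 12060721 = 19·634774 + 15
23: 12060721 = 23·524379 + 4
29: 12060721 = 29·415886 + 27
31: 12060721 = 31·389055 + 16
37: 12060721 = 37·325965 + 16
41: 12060721 = 41·294163 + 38
43: 12060721 = 43·280481 + 38
47: 12060721 = 47·256611 + 4
53: 12060721 = 53·227560 + 41
59: 12060721 = 59·204419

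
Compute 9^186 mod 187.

64

9^1 ≡ 9 (mod 187)
9^2 ≡ 9^2 = 81 ≡ 81 (mod 187)
9^4 ≡ 81^2 = 6561 ≡ 16 (mod 187)
9^8 ≡ 16^2 = 256 ≡ 69 (mod 187)
9^16 ≡ 69^2 = 4761 ≡ 86 (mod 187)
9^32 ≡ 86^2 = 7396 ≡ 103 (mod 187)
9^64 ≡ 103^2 = 10609 ≡ 137 (mod 187)
9^128 ≡ 137^2 = 18769 ≡ 69 (mod 187)
186 = 128 + 32 + 16 + 8 + 2 in binary powers of 2.
So 9^186 ≡ 69 · 103 · 86 · 69 · 81 ≡ 64 (mod 187).
Since 64 ≠ 1, base 9 is a Fermat witness: 187 is composite.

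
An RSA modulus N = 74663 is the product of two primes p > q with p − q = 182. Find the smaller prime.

Since p = q + 182, we have 74663 = q(q + 182), so q² + 182q − 74663 = 0.
Discriminant: 182² + 4·74663 = 33124 + 298652 = 331776; √331776 = 576.
q = (−182 + 576)/2 = 197, and p = q + 182 = 379.
Check: 197 · 379 = 74663.

197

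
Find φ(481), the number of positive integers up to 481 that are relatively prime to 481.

Factor: 481 = 13 · 37.
φ(481) = (13−1) · (37−1) = 12 · 36 = 432.

432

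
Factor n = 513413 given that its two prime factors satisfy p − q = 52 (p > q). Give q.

691

Since p = q + 52, we have 513413 = q(q + 52), so q² + 52q − 513413 = 0.
Discriminant: 52² + 4·513413 = 2704 + 2053652 = 2056356; √2056356 = 1434.
q = (−52 + 1434)/2 = 691, and p = q + 52 = 743.
Check: 691 · 743 = 513413.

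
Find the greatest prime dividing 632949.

67

632949 = 3 · 210983
210983 = 47 · 4489
4489 = 67 · 67
67 = 67 · 1
So 632949 = 3 · 47 · 67^2; the largest prime factor is 67.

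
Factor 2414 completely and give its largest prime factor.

2414 = 2 · 1207
1207 = 17 · 71
71 is prime.
So 2414 = 2 · 17 · 71; the largest prime factor is 71.

71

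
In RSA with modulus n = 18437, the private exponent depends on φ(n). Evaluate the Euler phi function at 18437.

18156

Factor: 18437 = 103 · 179.
φ(18437) = (103−1) · (179−1) = 102 · 178 = 18156.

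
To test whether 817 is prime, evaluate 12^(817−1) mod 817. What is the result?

704

12^1 ≡ 12 (mod 817)
12^2 ≡ 12^2 = 144 ≡ 144 (mod 817)
12^4 ≡ 144^2 = 20736 ≡ 311 (mod 817)
12^8 ≡ 311^2 = 96721 ≡ 315 (mod 817)
12^16 ≡ 315^2 = 99225 ≡ 368 (mod 817)
12^32 ≡ 368^2 = 135424 ≡ 619 (mod 817)
12^64 ≡ 619^2 = 383161 ≡ 805 (mod 817)
12^128 ≡ 805^2 = 648025 ≡ 144 (mod 817)
12^256 ≡ 144^2 = 20736 ≡ 311 (mod 817)
12^512 ≡ 311^2 = 96721 ≡ 315 (mod 817)
816 = 512 + 256 + 32 + 16 in binary powers of 2.
So 12^816 ≡ 315 · 311 · 619 · 368 ≡ 704 (mod 817).
Since 704 ≠ 1, base 12 is a Fermat witness: 817 is composite.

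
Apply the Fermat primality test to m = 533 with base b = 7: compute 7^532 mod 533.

113

7^1 ≡ 7 (mod 533)
7^2 ≡ 7^2 = 49 ≡ 49 (mod 533)
7^4 ≡ 49^2 = 2401 ≡ 269 (mod 533)
7^8 ≡ 269^2 = 72361 ≡ 406 (mod 533)
7^16 ≡ 406^2 = 164836 ≡ 139 (mod 533)
7^32 ≡ 139^2 = 19321 ≡ 133 (mod 533)
7^64 ≡ 133^2 = 17689 ≡ 100 (mod 533)
7^128 ≡ 100^2 = 10000 ≡ 406 (mod 533)
7^256 ≡ 406^2 = 164836 ≡ 139 (mod 533)
7^512 ≡ 139^2 = 19321 ≡ 133 (mod 533)
532 = 512 + 16 + 4 in binary powers of 2.
So 7^532 ≡ 133 · 139 · 269 ≡ 113 (mod 533).
Since 113 ≠ 1, base 7 is a Fermat witness: 533 is composite.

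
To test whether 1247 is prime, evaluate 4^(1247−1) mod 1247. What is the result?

1

4^1 ≡ 4 (mod 1247)
4^2 ≡ 4^2 = 16 ≡ 16 (mod 1247)
4^4 ≡ 16^2 = 256 ≡ 256 (mod 1247)
4^8 ≡ 256^2 = 65536 ≡ 692 (mod 1247)
4^16 ≡ 692^2 = 478864 ≡ 16 (mod 1247)
4^32 ≡ 16^2 = 256 ≡ 256 (mod 1247)
4^64 ≡ 256^2 = 65536 ≡ 692 (mod 1247)
4^128 ≡ 692^2 = 478864 ≡ 16 (mod 1247)
4^256 ≡ 16^2 = 256 ≡ 256 (mod 1247)
4^512 ≡ 256^2 = 65536 ≡ 692 (mod 1247)
4^1024 ≡ 692^2 = 478864 ≡ 16 (mod 1247)
1246 = 1024 + 128 + 64 + 16 + 8 + 4 + 2 in binary powers of 2.
So 4^1246 ≡ 16 · 16 · 692 · 16 · 692 · 256 · 16 ≡ 1 (mod 1247).
Since the result is 1, base 4 gives no evidence that 1247 is composite.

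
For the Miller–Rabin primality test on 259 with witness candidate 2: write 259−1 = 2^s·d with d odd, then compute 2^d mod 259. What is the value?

29

259 − 1 = 258 = 2^1 · 129, so d = 129.
2^1 ≡ 2 (mod 259)
2^2 ≡ 2^2 = 4 ≡ 4 (mod 259)
2^4 ≡ 4^2 = 16 ≡ 16 (mod 259)
2^8 ≡ 16^2 = 256 ≡ 256 (mod 259)
2^16 ≡ 256^2 = 65536 ≡ 9 (mod 259)
2^32 ≡ 9^2 = 81 ≡ 81 (mod 259)
2^64 ≡ 81^2 = 6561 ≡ 86 (mod 259)
2^128 ≡ 86^2 = 7396 ≡ 144 (mod 259)
129 = 128 + 1 in binary powers of 2.
So 2^129 ≡ 144 · 2 ≡ 29 (mod 259).
Squaring chain: 29; never reaches −1, so base 2 is a Miller–Rabin witness that 259 is composite.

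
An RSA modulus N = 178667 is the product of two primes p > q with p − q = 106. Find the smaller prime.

373

Since p = q + 106, we have 178667 = q(q + 106), so q² + 106q − 178667 = 0.
Discriminant: 106² + 4·178667 = 11236 + 714668 = 725904; √725904 = 852.
q = (−106 + 852)/2 = 373, and p = q + 106 = 479.
Check: 373 · 479 = 178667.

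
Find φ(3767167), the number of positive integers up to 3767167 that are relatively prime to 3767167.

Factor: 3767167 = 131 · 149 · 193.
φ(3767167) = (131−1) · (149−1) · (193−1) = 130 · 148 · 192 = 3694080.

3694080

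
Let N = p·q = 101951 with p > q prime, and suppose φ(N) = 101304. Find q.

269

φ(n) = (p−1)(q−1) = n − (p+q) + 1, so p + q = 101951 − 101304 + 1 = 648.
p and q are the roots of t² − 648t + 101951 = 0.
Discriminant: 648² − 4·101951 = 419904 − 407804 = 12100; √12100 = 110.
q = (648 − 110)/2 = 269, p = (648 + 110)/2 = 379.
Check: 269 · 379 = 101951.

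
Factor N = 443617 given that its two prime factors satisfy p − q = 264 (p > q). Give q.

Since p = q + 264, we have 443617 = q(q + 264), so q² + 264q − 443617 = 0.
Discriminant: 264² + 4·443617 = 69696 + 1774468 = 1844164; √1844164 = 1358.
q = (−264 + 1358)/2 = 547, and p = q + 264 = 811.
Check: 547 · 811 = 443617.

547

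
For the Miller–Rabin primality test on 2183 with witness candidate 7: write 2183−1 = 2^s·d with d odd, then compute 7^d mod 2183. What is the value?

2183 − 1 = 2182 = 2^1 · 1091, so d = 1091.
7^1 ≡ 7 (mod 2183)
7^2 ≡ 7^2 = 49 ≡ 49 (mod 2183)
7^4 ≡ 49^2 = 2401 ≡ 218 (mod 2183)
7^8 ≡ 218^2 = 47524 ≡ 1681 (mod 2183)
7^16 ≡ 1681^2 = 2825761 ≡ 959 (mod 2183)
7^32 ≡ 959^2 = 919681 ≡ 638 (mod 2183)
7^64 ≡ 638^2 = 407044 ≡ 1006 (mod 2183)
7^128 ≡ 1006^2 = 1012036 ≡ 1307 (mod 2183)
7^256 ≡ 1307^2 = 1708249 ≡ 1143 (mod 2183)
7^512 ≡ 1143^2 = 1306449 ≡ 1015 (mod 2183)
7^1024 ≡ 1015^2 = 1030225 ≡ 2032 (mod 2183)
1091 = 1024 + 64 + 2 + 1 in binary powers of 2.
So 7^1091 ≡ 2032 · 1006 · 49 · 7 ≡ 86 (mod 2183).
Squaring chain: 86; never reaches −1, so base 7 is a Miller–Rabin witness that 2183 is composite.

86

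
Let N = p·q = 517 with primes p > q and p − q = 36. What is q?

11

Since p = q + 36, we have 517 = q(q + 36), so q² + 36q − 517 = 0.
Discriminant: 36² + 4·517 = 1296 + 2068 = 3364; √3364 = 58.
q = (−36 + 58)/2 = 11, and p = q + 36 = 47.
Check: 11 · 47 = 517.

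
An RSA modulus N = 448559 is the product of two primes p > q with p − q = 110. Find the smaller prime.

617

Since p = q + 110, we have 448559 = q(q + 110), so q² + 110q − 448559 = 0.
Discriminant: 110² + 4·448559 = 12100 + 1794236 = 1806336; √1806336 = 1344.
q = (−110 + 1344)/2 = 617, and p = q + 110 = 727.
Check: 617 · 727 = 448559.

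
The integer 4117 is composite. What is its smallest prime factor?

4117 is odd.
Digit sum 13, not divisible by 3.
Ends in 7: not divisible by 5.
7: 4117 = 7·588 + 1
11: 4117 = 11·374 + 3
13: 4117 = 13·316 + 9
17: 4117 = 17·242 + 3
19: 4117 = 19·216 + 13
23: 4117 = 23·179

23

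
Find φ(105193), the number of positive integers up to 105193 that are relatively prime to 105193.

Factor: 105193 = 11 · 73 · 131.
φ(105193) = (11−1) · (73−1) · (131−1) = 10 · 72 · 130 = 93600.

93600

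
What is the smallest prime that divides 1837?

11

1837 is odd.
Digit sum 19, not divisible by 3.
Ends in 7: not divisible by 5.
7: 1837 = 7·262 + 3
11: 1837 = 11·167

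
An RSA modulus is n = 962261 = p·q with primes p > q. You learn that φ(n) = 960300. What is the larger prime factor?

φ(n) = (p−1)(q−1) = n − (p+q) + 1, so p + q = 962261 − 960300 + 1 = 1962.
p and q are the roots of t² − 1962t + 962261 = 0.
Discriminant: 1962² − 4·962261 = 3849444 − 3849044 = 400; √400 = 20.
q = (1962 − 20)/2 = 971, p = (1962 + 20)/2 = 991.
Check: 971 · 991 = 962261.

991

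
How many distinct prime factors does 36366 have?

36366 = 2 · 18183
18183 = 3 · 6061
6061 = 11 · 551
551 = 19 · 29
36366 = 2 · 3 · 11 · 19 · 29, which has 5 distinct prime factors.

5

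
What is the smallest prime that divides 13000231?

13000231 is odd.
Digit sum 10, not divisible by 3.
Ends in 1: not divisible by 5.
7: 13000231 = 7·1857175 + 6
11: 13000231 = 11·1181839 + 2
13: 13000231 = 13·1000017 + 10
17: 13000231 = 17·764719 + 8
19: 13000231 = 19·684222 + 13
23: 13000231 = 23·565227 + 10
29: 13000231 = 29·448283 + 24
31: 13000231 = 31·419362 + 9
37: 13000231 = 37·351357 + 22
41: 13000231 = 41·317078 + 33
43: 13000231 = 43·302330 + 41
47: 13000231 = 47·276600 + 31
53: 13000231 = 53·245287 + 20
59: 13000231 = 59·220342 + 53
61: 13000231 = 61·213118 + 33
67: 13000231 = 67·194033 + 20
71: 13000231 = 71·183101 + 60
73: 13000231 = 73·178085 + 26
79: 13000231 = 79·164559 + 70
83: 13000231 = 83·156629 + 24
89: 13000231 = 89·146070 + 1
97: 13000231 = 97·134023

97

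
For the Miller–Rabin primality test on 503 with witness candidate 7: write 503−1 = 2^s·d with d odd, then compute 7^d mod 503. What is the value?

1

503 − 1 = 502 = 2^1 · 251, so d = 251.
7^1 ≡ 7 (mod 503)
7^2 ≡ 7^2 = 49 ≡ 49 (mod 503)
7^4 ≡ 49^2 = 2401 ≡ 389 (mod 503)
7^8 ≡ 389^2 = 151321 ≡ 421 (mod 503)
7^16 ≡ 421^2 = 177241 ≡ 185 (mod 503)
7^32 ≡ 185^2 = 34225 ≡ 21 (mod 503)
7^64 ≡ 21^2 = 441 ≡ 441 (mod 503)
7^128 ≡ 441^2 = 194481 ≡ 323 (mod 503)
251 = 128 + 64 + 32 + 16 + 8 + 2 + 1 in binary powers of 2.
So 7^251 ≡ 323 · 441 · 21 · 185 · 421 · 49 · 7 ≡ 1 (mod 503).
Since 7^d ≡ 1 (mod 503), base 7 does not prove 503 composite.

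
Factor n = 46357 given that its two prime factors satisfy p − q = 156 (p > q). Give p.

307

Since p = q + 156, we have 46357 = q(q + 156), so q² + 156q − 46357 = 0.
Discriminant: 156² + 4·46357 = 24336 + 185428 = 209764; √209764 = 458.
q = (−156 + 458)/2 = 151, and p = q + 156 = 307.
Check: 151 · 307 = 46357.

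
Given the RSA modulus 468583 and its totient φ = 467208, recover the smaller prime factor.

φ(n) = (p−1)(q−1) = n − (p+q) + 1, so p + q = 468583 − 467208 + 1 = 1376.
p and q are the roots of t² − 1376t + 468583 = 0.
Discriminant: 1376² − 4·468583 = 1893376 − 1874332 = 19044; √19044 = 138.
q = (1376 − 138)/2 = 619, p = (1376 + 138)/2 = 757.
Check: 619 · 757 = 468583.

619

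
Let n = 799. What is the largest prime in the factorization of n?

799 = 17 · 47
47 is prime.
So 799 = 17 · 47; the largest prime factor is 47.

47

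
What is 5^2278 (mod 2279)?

411

5^1 ≡ 5 (mod 2279)
5^2 ≡ 5^2 = 25 ≡ 25 (mod 2279)
5^4 ≡ 25^2 = 625 ≡ 625 (mod 2279)
5^8 ≡ 625^2 = 390625 ≡ 916 (mod 2279)
5^16 ≡ 916^2 = 839056 ≡ 384 (mod 2279)
5^32 ≡ 384^2 = 147456 ≡ 1600 (mod 2279)
5^64 ≡ 1600^2 = 2560000 ≡ 683 (mod 2279)
5^128 ≡ 683^2 = 466489 ≡ 1573 (mod 2279)
5^256 ≡ 1573^2 = 2474329 ≡ 1614 (mod 2279)
5^512 ≡ 1614^2 = 2604996 ≡ 99 (mod 2279)
5^1024 ≡ 99^2 = 9801 ≡ 685 (mod 2279)
5^2048 ≡ 685^2 = 469225 ≡ 2030 (mod 2279)
2278 = 2048 + 128 + 64 + 32 + 4 + 2 in binary powers of 2.
So 5^2278 ≡ 2030 · 1573 · 683 · 1600 · 625 · 25 ≡ 411 (mod 2279).
Since 411 ≠ 1, base 5 is a Fermat witness: 2279 is composite.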